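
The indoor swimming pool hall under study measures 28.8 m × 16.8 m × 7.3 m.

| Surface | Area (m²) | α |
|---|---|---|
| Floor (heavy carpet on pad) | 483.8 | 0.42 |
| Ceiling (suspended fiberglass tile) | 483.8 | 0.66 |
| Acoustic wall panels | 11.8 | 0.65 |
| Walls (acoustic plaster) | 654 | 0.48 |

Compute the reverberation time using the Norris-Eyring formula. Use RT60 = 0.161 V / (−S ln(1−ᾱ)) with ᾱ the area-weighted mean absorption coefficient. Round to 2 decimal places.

0.48 s

Total surface area S = 483.8 + 483.8 + 11.8 + 654 = 1633.4 m².
Σ(Sᵢαᵢ) = 483.8×0.42 + 483.8×0.66 + 11.8×0.65 + 654×0.48 = 844.094.
ᾱ = 844.094 / 1633.4 = 0.5168.
−S·ln(1−ᾱ) = −1633.4 × ln(1 − 0.5168) = 1188.012.
V = 28.8 × 16.8 × 7.3 = 3532.032 m³.
T = 0.161·V/[−S·ln(1−ᾱ)] = 0.161·3532.032/1188.012 = 0.48 s.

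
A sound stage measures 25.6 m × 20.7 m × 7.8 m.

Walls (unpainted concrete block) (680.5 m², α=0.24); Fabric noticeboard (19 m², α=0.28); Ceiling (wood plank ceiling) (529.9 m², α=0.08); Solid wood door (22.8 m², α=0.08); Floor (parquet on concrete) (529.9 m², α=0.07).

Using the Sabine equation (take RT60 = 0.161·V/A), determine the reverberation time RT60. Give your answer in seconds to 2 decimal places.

Summing Sᵢαᵢ: 163.320 + 5.320 + 42.392 + 1.824 + 37.093 → A = 249.949 sabins.
Room volume: 4133.376 m³.
T = 0.161 V/A = 0.161·4133.376/249.949 = 2.66 s.

2.66 sec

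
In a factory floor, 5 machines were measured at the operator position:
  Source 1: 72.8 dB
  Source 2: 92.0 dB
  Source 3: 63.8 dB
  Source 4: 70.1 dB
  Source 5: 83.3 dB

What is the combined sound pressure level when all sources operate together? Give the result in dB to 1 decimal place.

92.6 dB

Sum in the linear (power) domain: Σ 10^(Lᵢ/10) = 10^(72.8/10) + 10^(92.0/10) + 10^(63.8/10) + 10^(70.1/10) + 10^(83.3/10) = 1.83e+09.
Combined level = 10 log₁₀(1.83e+09) = 92.6 dB.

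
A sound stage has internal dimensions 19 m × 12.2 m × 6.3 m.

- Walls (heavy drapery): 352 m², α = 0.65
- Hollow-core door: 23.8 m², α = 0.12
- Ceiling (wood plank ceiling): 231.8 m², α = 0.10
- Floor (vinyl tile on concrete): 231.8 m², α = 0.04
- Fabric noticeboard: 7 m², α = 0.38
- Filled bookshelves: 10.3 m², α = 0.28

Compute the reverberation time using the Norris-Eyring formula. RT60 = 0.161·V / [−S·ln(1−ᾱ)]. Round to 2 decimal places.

0.73 sec

Total surface area S = 352 + 23.8 + 231.8 + 231.8 + 7 + 10.3 = 856.7 m².
Σ(Sᵢαᵢ) = 352×0.65 + 23.8×0.12 + 231.8×0.10 + 231.8×0.04 + 7×0.38 + 10.3×0.28 = 269.652.
ᾱ = 269.652 / 856.7 = 0.3148.
−S·ln(1−ᾱ) = −856.7 × ln(1 − 0.3148) = 323.871.
V = 19 × 12.2 × 6.3 = 1460.34 m³.
T = 0.161·V/[−S·ln(1−ᾱ)] = 0.161·1460.34/323.871 = 0.73 s.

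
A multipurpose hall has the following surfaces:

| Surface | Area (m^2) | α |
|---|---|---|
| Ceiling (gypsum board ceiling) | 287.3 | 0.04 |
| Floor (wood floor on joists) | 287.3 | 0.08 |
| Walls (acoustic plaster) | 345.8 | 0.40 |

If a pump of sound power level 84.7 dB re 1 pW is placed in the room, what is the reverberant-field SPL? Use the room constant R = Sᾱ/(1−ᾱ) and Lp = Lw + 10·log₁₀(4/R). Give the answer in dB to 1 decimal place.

67.4 dB

Σ(Sᵢαᵢ) = 287.3·0.04 + 287.3·0.08 + 345.8·0.40 = 172.796; total area S = 920.4 m^2.
ᾱ = 0.1877, so room constant R = A/(1−ᾱ) = 212.724 m^2.
Lp = Lw + 10 log₁₀(4/R) = 84.7 -17.26 = 67.4 dB.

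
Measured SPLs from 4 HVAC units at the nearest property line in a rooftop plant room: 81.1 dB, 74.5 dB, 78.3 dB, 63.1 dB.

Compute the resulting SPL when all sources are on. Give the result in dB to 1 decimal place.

83.6 dB

Converting to relative power and adding: 10^(81.1/10) + 10^(74.5/10) + 10^(78.3/10) + 10^(63.1/10) = 2.267e+08.
Combined level = 10 log₁₀(2.267e+08) = 83.6 dB.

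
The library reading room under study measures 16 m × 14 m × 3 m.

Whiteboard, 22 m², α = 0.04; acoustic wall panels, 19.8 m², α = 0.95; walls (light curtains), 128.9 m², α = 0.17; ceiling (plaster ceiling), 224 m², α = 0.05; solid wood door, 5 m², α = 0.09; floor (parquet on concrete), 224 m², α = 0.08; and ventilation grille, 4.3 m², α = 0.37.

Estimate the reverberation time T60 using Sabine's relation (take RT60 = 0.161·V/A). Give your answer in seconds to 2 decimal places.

1.49 sec

Equivalent absorption area: A = 22*0.04 + 19.8*0.95 + 128.9*0.17 + 224*0.05 + 5*0.09 + 224*0.08 + 4.3*0.37 = 72.764 m².
Volume V = 16 × 14 × 3 = 672 m³.
RT60 = 0.161 · V / A = 0.161 × 672 / 72.764 = 1.49 s.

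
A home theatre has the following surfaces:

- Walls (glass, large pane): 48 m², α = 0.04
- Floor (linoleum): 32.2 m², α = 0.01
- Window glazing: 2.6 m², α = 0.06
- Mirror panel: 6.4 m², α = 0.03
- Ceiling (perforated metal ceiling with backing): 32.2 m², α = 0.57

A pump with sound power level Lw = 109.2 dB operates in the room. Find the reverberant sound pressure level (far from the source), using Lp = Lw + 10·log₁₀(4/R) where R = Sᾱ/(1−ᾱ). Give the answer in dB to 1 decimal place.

101.2 dB

A = 20.944 sabins; S = 121.4 m².
ᾱ = 0.1725, so room constant R = A/(1−ᾱ) = 25.310 m².
Lp = 109.2 + 10·log₁₀(4/25.310) = 109.2 + (-8.01) = 101.2 dB.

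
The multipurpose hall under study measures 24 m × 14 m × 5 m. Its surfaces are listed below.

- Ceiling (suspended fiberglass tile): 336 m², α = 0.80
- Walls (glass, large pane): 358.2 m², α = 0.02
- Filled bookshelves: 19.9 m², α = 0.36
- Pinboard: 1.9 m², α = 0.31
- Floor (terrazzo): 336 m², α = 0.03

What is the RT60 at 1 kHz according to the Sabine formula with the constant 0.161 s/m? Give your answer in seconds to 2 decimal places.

0.92 s

Summing Sᵢαᵢ: 268.800 + 7.164 + 7.164 + 0.589 + 10.080 → A = 293.797 sabins.
V = 24·14·5 = 1680 m³.
T = 0.161 V/A = 0.161·1680/293.797 = 0.92 s.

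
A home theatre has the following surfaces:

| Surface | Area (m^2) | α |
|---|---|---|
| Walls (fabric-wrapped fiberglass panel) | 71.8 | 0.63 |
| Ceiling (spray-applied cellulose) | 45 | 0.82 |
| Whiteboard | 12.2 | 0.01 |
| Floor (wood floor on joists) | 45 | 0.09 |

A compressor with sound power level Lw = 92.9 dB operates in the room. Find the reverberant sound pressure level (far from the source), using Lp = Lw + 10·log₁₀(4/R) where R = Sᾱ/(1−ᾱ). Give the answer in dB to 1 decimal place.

Σ(Sᵢαᵢ) = 71.8×0.63 + 45×0.82 + 12.2×0.01 + 45×0.09 = 86.306; total area S = 174.0 m^2.
ᾱ = 0.4960, so room constant R = A/(1−ᾱ) = 171.242 m^2.
Lp = Lw + 10 log₁₀(4/R) = 92.9 -16.32 = 76.6 dB.

76.6 dB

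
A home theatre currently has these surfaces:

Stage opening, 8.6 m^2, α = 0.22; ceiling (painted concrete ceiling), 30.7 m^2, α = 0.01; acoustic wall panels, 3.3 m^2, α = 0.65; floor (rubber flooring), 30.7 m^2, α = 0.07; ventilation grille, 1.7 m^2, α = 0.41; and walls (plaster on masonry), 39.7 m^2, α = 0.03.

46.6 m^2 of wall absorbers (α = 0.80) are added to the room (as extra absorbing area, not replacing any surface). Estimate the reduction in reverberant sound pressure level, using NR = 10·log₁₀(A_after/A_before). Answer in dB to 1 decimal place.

7.4 dB

Total absorption A_before = 8.6*0.22 + 30.7*0.01 + 3.3*0.65 + 30.7*0.07 + 1.7*0.41 + 39.7*0.03
  = 1.892 + 0.307 + 2.145 + 2.149 + 0.697 + 1.191 = 8.381 m^2 sabins.
Added absorption = 46.6 × 0.80 = 37.280 sabins.
New total A_after = 45.661 sabins.
Reduction = 10 log₁₀(A_after/A_before) = 10 log₁₀(5.4482) = 7.4 dB.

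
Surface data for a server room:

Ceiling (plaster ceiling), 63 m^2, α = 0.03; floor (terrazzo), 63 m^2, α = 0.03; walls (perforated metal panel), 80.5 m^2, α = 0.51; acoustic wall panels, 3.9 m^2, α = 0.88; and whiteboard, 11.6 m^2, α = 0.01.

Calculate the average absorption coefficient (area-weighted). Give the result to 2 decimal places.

0.22

Total surface area S = 222.0 m^2.
Σ(Sᵢαᵢ) = 63*0.03 + 63*0.03 + 80.5*0.51 + 3.9*0.88 + 11.6*0.01 = 48.383.
ᾱ = 48.383 / 222.0 = 0.22.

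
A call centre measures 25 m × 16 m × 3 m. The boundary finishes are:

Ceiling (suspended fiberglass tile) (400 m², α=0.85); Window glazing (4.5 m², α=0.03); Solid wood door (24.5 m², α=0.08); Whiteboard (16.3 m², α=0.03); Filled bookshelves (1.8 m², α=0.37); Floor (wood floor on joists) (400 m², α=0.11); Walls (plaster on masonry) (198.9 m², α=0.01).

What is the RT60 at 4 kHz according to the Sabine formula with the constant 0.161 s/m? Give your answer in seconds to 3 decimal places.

0.496 sec

A = Σ Sᵢαᵢ = 400×0.85 + 4.5×0.03 + 24.5×0.08 + 16.3×0.03 + 1.8×0.37 + 400×0.11 + 198.9×0.01 = 389.239 sabins.
Volume V = 25 × 16 × 3 = 1200 m³.
RT60 = 0.161 · V / A = 0.161 × 1200 / 389.239 = 0.496 s.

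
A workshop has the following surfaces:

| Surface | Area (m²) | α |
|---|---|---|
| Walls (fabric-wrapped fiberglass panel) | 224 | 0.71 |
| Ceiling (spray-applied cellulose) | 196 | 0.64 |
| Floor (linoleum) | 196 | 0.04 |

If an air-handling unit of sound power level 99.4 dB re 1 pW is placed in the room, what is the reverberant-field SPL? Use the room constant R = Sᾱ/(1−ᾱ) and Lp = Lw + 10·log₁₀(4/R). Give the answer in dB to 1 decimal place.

78.0 dB

A = 292.320 sabins; S = 616.0 m².
ᾱ = 292.320/616.0 = 0.4745; R = Sᾱ/(1−ᾱ) = 292.320/(1−0.4745) = 556.270 m².
Lp = Lw + 10 log₁₀(4/R) = 99.4 -21.43 = 78.0 dB.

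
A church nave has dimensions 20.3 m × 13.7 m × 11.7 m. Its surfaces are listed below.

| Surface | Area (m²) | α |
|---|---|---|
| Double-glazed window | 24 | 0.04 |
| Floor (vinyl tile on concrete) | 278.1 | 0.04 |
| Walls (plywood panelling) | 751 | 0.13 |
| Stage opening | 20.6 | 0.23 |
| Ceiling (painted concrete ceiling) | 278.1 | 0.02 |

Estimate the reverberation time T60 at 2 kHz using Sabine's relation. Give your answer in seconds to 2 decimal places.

Equivalent absorption area: A = 24×0.04 + 278.1×0.04 + 751×0.13 + 20.6×0.23 + 278.1×0.02 = 120.014 m².
V = 20.3·13.7·11.7 = 3253.887 m³.
T = 0.161 V/A = 0.161·3253.887/120.014 = 4.37 s.

4.37 seconds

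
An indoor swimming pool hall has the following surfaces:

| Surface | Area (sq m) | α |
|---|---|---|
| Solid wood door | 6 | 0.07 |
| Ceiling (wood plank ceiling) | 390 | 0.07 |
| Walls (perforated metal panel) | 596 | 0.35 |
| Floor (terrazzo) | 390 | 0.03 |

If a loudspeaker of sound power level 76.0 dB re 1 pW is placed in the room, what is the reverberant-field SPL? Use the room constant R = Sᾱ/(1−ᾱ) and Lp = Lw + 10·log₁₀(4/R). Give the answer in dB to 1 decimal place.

Σ(Sᵢαᵢ) = 6·0.07 + 390·0.07 + 596·0.35 + 390·0.03 = 248.020; total area S = 1382.0 sq m.
ᾱ = 248.020/1382.0 = 0.1795; R = Sᾱ/(1−ᾱ) = 248.020/(1−0.1795) = 302.279 sq m.
Lp = 76.0 + 10·log₁₀(4/302.279) = 76.0 + (-18.78) = 57.2 dB.

57.2 dB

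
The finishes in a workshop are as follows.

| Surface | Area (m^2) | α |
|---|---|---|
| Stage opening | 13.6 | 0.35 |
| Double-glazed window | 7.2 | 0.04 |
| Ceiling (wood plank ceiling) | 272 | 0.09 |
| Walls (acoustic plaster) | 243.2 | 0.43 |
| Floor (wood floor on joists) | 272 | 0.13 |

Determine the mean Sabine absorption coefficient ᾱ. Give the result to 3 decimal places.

S = Σ Sᵢ = 13.6 + 7.2 + 272 + 243.2 + 272 = 808.0 m^2.
Σ(Sᵢαᵢ) = 13.6·0.35 + 7.2·0.04 + 272·0.09 + 243.2·0.43 + 272·0.13 = 169.464.
ᾱ = 169.464 / 808.0 = 0.210.

0.210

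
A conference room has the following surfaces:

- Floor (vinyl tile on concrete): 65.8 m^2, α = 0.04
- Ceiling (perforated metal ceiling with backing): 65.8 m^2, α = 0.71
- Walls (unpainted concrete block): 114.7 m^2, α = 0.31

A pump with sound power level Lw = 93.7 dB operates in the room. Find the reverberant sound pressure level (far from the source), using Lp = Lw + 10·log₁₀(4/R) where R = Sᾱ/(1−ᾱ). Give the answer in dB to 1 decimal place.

78.6 dB

A = 84.907 sabins; S = 246.3 m^2.
ᾱ = 84.907/246.3 = 0.3447; R = Sᾱ/(1−ᾱ) = 84.907/(1−0.3447) = 129.570 m^2.
Lp = Lw + 10 log₁₀(4/R) = 93.7 -15.10 = 78.6 dB.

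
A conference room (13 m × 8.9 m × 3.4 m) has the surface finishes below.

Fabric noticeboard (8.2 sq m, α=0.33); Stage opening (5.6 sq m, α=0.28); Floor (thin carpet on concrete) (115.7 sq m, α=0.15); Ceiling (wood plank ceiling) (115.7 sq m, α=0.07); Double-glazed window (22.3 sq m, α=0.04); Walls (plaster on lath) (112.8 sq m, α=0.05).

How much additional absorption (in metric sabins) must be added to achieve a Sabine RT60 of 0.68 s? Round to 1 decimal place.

A₁ = Σ Sᵢαᵢ = 8.2×0.33 + 5.6×0.28 + 115.7×0.15 + 115.7×0.07 + 22.3×0.04 + 112.8×0.05 = 36.260 sabins.
V = 393.38 m³. Required absorption A₂ = 0.161 × 393.38 / 0.68 = 93.138 sabins.
Additional absorption ΔA = 93.138 − 36.260 = 56.9 sabins.

56.9 sabins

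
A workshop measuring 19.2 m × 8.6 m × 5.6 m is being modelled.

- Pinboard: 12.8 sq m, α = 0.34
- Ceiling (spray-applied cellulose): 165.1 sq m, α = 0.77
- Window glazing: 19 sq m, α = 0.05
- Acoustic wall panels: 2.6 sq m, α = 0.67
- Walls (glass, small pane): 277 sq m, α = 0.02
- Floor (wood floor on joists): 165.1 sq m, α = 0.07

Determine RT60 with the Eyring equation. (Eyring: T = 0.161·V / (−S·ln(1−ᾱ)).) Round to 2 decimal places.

Total surface area S = 12.8 + 165.1 + 19 + 2.6 + 277 + 165.1 = 641.6 sq m.
Σ(Sᵢαᵢ) = 12.8×0.34 + 165.1×0.77 + 19×0.05 + 2.6×0.67 + 277×0.02 + 165.1×0.07 = 151.268.
ᾱ = 151.268 / 641.6 = 0.2358.
−S·ln(1−ᾱ) = −641.6 × ln(1 − 0.2358) = 172.543.
V = 19.2 × 8.6 × 5.6 = 924.672 m³.
T = 0.161·V/[−S·ln(1−ᾱ)] = 0.161·924.672/172.543 = 0.86 s.

0.86 s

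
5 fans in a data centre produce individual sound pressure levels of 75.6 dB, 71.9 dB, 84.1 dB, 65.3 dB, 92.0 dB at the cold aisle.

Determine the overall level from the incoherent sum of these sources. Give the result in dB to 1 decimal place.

Sum in the linear (power) domain: Σ 10^(Lᵢ/10) = 10^(75.6/10) + 10^(71.9/10) + 10^(84.1/10) + 10^(65.3/10) + 10^(92.0/10) = 1.897e+09.
Back to dB: 10·log₁₀ Σ = 92.8 dB.

92.8 dB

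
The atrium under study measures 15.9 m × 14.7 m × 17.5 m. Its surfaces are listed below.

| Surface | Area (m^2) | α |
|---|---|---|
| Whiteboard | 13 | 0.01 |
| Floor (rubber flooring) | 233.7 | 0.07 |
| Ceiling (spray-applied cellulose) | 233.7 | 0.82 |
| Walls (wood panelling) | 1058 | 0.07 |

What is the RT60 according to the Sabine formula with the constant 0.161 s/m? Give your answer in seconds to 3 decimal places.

Summing Sᵢαᵢ: 0.130 + 16.359 + 191.634 + 74.060 → A = 282.183 sabins.
Room volume: 4090.275 m³.
Sabine: RT60 = 0.161 × 4090.275 / 282.183 = 2.334 s.

2.334 sec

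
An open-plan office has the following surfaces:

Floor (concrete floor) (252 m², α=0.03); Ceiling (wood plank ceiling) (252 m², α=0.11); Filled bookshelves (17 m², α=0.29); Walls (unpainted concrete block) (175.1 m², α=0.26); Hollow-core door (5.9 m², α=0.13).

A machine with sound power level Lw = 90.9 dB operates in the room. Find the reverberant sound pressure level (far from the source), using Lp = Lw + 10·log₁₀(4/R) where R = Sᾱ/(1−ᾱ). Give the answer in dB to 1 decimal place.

77.0 dB

A = 86.503 sabins; S = 702.0 m².
ᾱ = 0.1232, so room constant R = A/(1−ᾱ) = 98.658 m².
Lp = 90.9 + 10·log₁₀(4/98.658) = 90.9 + (-13.92) = 77.0 dB.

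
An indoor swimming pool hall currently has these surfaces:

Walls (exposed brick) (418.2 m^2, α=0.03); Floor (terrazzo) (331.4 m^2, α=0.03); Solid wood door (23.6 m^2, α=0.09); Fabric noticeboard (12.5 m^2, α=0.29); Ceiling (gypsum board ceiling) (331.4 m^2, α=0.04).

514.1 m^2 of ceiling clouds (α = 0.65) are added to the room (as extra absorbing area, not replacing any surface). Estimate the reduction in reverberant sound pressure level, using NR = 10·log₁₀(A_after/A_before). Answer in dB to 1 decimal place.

A_before = Σ Sᵢαᵢ = 418.2×0.03 + 331.4×0.03 + 23.6×0.09 + 12.5×0.29 + 331.4×0.04 = 41.493 sabins.
Treatment contributes 514.1·0.65 = 334.165 sabins.
A_after = 41.493 + 334.165 = 375.658 sabins.
NR = 10·log₁₀(375.658/41.493) = 9.6 dB.

9.6 dB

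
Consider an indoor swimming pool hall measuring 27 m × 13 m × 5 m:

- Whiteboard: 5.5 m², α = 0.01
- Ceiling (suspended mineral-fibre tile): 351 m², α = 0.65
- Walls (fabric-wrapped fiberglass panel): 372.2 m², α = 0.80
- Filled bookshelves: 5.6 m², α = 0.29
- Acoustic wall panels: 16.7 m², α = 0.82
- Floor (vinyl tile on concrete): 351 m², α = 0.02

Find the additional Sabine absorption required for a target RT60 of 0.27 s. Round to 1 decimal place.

498.2 sabins

Summing Sᵢαᵢ: 0.055 + 228.150 + 297.760 + 1.624 + 13.694 + 7.020 → A₁ = 548.303 sabins.
V = 1755 m³. Required absorption A₂ = 0.161 × 1755 / 0.27 = 1046.500 sabins.
Shortfall: 1046.500 − 548.303 = 498.2 sabins.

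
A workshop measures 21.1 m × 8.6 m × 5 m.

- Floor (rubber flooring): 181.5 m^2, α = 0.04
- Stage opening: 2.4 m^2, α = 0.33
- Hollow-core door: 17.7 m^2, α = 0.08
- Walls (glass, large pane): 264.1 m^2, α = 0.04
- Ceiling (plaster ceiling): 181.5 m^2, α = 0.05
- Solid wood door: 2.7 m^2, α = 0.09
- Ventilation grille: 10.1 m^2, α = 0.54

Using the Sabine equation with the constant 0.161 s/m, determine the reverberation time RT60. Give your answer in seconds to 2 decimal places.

Equivalent absorption area: A = 181.5×0.04 + 2.4×0.33 + 17.7×0.08 + 264.1×0.04 + 181.5×0.05 + 2.7×0.09 + 10.1×0.54 = 34.804 m^2.
Room volume: 907.3 m³.
T = 0.161 V/A = 0.161·907.3/34.804 = 4.20 s.

4.20 s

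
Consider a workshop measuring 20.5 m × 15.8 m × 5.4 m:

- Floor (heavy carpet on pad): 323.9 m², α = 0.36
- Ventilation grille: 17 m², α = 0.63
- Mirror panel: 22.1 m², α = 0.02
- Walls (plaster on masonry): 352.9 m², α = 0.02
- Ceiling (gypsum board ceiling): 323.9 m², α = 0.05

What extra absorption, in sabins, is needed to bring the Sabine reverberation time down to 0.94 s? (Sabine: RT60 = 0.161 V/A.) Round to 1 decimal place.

Total absorption A₁ = 323.9·0.36 + 17·0.63 + 22.1·0.02 + 352.9·0.02 + 323.9·0.05
  = 116.604 + 10.710 + 0.442 + 7.058 + 16.195 = 151.009 m² sabins.
V = 1749.06 m³. Required absorption A₂ = 0.161 × 1749.06 / 0.94 = 299.573 sabins.
Shortfall: 299.573 − 151.009 = 148.6 sabins.

148.6 sabins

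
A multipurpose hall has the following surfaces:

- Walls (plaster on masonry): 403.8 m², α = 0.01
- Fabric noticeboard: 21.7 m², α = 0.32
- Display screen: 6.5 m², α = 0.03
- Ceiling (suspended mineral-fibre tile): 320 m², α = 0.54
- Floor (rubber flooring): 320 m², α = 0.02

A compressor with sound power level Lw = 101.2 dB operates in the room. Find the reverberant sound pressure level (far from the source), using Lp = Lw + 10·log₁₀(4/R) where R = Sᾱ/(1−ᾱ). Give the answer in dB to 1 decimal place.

83.6 dB

A = 190.377 sabins; S = 1072.0 m².
ᾱ = 190.377/1072.0 = 0.1776; R = Sᾱ/(1−ᾱ) = 190.377/(1−0.1776) = 231.490 m².
Lp = 101.2 + 10·log₁₀(4/231.490) = 101.2 + (-17.62) = 83.6 dB.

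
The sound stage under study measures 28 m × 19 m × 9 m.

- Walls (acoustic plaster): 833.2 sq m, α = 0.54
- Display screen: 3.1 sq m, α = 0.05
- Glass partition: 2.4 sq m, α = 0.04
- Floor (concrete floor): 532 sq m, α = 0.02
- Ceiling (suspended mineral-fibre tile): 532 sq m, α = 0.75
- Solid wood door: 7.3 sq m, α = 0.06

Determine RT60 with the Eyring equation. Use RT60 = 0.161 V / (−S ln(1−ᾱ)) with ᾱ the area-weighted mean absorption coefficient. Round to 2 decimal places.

Total surface area S = 833.2 + 3.1 + 2.4 + 532 + 532 + 7.3 = 1910.0 sq m.
Σ(Sᵢαᵢ) = 833.2·0.54 + 3.1·0.05 + 2.4·0.04 + 532·0.02 + 532·0.75 + 7.3·0.06 = 860.257.
Mean coefficient ᾱ = A/S = 0.4504.
Eyring denominator: −S ln(1−ᾱ) = 1143.258.
V = 28 × 19 × 9 = 4788 m³.
RT60 = 0.161 × 4788 / 1143.258 = 0.67 s.

0.67 s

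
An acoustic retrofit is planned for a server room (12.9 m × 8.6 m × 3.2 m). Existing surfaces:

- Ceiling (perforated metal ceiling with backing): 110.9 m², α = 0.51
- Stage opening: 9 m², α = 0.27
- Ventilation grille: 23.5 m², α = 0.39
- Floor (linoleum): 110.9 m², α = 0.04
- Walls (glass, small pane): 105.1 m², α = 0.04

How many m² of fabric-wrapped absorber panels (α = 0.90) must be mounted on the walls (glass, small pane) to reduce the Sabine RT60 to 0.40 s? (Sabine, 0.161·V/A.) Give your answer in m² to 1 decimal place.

Total absorption A₁ = 110.9*0.51 + 9*0.27 + 23.5*0.39 + 110.9*0.04 + 105.1*0.04
  = 56.559 + 2.430 + 9.165 + 4.436 + 4.204 = 76.794 m² sabins.
V = 355.008 m³. Target absorption A₂ = 0.161 × 355.008 / 0.40 = 142.891 sabins.
Absorption to add: 142.891 − 76.794 = 66.097 sabins.
Net gain per m²: Δα = 0.90 − 0.04 = 0.86.
Panel area = 66.097 / 0.86 = 76.9 m².

76.9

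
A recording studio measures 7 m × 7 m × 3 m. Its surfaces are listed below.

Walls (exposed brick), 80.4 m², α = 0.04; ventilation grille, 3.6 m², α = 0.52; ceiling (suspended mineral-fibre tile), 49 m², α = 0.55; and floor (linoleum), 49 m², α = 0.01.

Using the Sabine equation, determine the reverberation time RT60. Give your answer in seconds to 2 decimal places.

0.73 seconds

Summing Sᵢαᵢ: 3.216 + 1.872 + 26.950 + 0.490 → A = 32.528 sabins.
Volume V = 7 × 7 × 3 = 147 m³.
Sabine: RT60 = 0.161 × 147 / 32.528 = 0.73 s.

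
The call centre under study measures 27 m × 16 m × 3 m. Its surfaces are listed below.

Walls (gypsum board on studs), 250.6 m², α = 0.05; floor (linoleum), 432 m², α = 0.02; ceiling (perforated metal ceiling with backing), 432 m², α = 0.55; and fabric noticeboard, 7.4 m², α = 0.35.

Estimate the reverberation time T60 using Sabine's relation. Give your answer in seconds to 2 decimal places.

0.80 s

Equivalent absorption area: A = 250.6*0.05 + 432*0.02 + 432*0.55 + 7.4*0.35 = 261.360 m².
V = 27·16·3 = 1296 m³.
Sabine: RT60 = 0.161 × 1296 / 261.360 = 0.80 s.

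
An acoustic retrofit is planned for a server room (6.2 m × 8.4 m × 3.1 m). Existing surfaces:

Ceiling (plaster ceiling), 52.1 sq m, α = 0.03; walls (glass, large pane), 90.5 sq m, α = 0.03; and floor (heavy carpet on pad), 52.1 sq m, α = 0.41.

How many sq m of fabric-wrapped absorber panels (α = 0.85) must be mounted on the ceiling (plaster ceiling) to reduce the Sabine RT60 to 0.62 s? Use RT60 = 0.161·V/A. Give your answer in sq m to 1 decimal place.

Total absorption A₁ = 52.1*0.03 + 90.5*0.03 + 52.1*0.41
  = 1.563 + 2.715 + 21.361 = 25.639 sq m sabins.
Required A₂ = 0.161·161.448/0.62 = 41.924 sabins.
ΔA needed = 41.924 − 25.639 = 16.285 sabins.
Each sq m of panel replacing the ceiling (plaster ceiling) adds (0.85 − 0.03) = 0.82 sabins.
Panel area = 16.285 / 0.82 = 19.9 sq m.

19.9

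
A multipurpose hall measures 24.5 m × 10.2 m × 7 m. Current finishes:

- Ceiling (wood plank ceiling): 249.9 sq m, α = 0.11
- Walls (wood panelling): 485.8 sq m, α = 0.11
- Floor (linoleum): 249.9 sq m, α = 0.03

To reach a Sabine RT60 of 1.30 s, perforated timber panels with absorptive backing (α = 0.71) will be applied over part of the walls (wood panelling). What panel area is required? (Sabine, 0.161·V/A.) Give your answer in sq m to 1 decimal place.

Equivalent absorption area: A₁ = 249.9×0.11 + 485.8×0.11 + 249.9×0.03 = 88.424 sq m.
Required A₂ = 0.161·1749.3/1.30 = 216.644 sabins.
Absorption to add: 216.644 − 88.424 = 128.220 sabins.
Net gain per sq m: Δα = 0.71 − 0.11 = 0.60.
Area = ΔA/Δα = 128.220/0.60 = 213.7 sq m.

213.7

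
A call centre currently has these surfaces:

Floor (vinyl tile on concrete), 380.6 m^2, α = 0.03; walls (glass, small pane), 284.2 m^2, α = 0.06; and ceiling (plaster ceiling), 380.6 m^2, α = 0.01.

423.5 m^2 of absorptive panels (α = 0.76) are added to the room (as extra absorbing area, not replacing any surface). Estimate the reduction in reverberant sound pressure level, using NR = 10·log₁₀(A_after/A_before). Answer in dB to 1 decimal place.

A_before = Σ Sᵢαᵢ = 380.6*0.03 + 284.2*0.06 + 380.6*0.01 = 32.276 sabins.
Added absorption = 423.5 × 0.76 = 321.860 sabins.
A_after = 32.276 + 321.860 = 354.136 sabins.
NR = 10·log₁₀(354.136/32.276) = 10.4 dB.

10.4 dB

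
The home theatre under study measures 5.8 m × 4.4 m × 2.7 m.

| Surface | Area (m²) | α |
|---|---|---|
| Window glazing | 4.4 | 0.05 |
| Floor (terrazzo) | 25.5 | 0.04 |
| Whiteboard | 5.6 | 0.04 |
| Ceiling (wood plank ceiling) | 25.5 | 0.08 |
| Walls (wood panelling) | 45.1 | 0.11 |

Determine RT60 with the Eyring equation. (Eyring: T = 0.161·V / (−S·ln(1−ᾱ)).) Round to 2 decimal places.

S = Σ Sᵢ = 106.1 m².
Σ(Sᵢαᵢ) = 4.4×0.05 + 25.5×0.04 + 5.6×0.04 + 25.5×0.08 + 45.1×0.11 = 8.465.
ᾱ = 8.465 / 106.1 = 0.0798.
−S·ln(1−ᾱ) = −106.1 × ln(1 − 0.0798) = 8.824.
V = 5.8 × 4.4 × 2.7 = 68.904 m³.
RT60 = 0.161 × 68.904 / 8.824 = 1.26 s.

1.26 s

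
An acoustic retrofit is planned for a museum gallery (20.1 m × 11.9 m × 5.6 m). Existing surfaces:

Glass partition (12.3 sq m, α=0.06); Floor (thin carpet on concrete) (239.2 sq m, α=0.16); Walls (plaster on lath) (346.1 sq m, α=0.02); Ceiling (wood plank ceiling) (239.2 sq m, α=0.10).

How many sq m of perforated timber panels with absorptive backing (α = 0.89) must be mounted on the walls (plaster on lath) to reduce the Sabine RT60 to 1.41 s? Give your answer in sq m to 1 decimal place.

Total absorption A₁ = 12.3*0.06 + 239.2*0.16 + 346.1*0.02 + 239.2*0.10
  = 0.738 + 38.272 + 6.922 + 23.920 = 69.852 sq m sabins.
Required A₂ = 0.161·1339.464/1.41 = 152.946 sabins.
ΔA needed = 152.946 − 69.852 = 83.094 sabins.
Each sq m of panel replacing the walls (plaster on lath) adds (0.89 − 0.02) = 0.87 sabins.
Area = ΔA/Δα = 83.094/0.87 = 95.5 sq m.

95.5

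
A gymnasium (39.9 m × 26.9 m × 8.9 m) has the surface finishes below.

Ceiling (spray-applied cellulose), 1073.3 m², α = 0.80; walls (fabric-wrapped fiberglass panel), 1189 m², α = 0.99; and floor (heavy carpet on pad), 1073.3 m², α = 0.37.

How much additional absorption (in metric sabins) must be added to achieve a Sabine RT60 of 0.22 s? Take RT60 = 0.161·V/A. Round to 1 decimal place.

4557.8 sabins

Total absorption A₁ = 1073.3*0.80 + 1189*0.99 + 1073.3*0.37
  = 858.640 + 1177.110 + 397.121 = 2432.871 m² sabins.
Target A₂ = 0.161·9552.459/0.22 = 6990.663 sabins (V = 9552.459 m³).
Shortfall: 6990.663 − 2432.871 = 4557.8 sabins.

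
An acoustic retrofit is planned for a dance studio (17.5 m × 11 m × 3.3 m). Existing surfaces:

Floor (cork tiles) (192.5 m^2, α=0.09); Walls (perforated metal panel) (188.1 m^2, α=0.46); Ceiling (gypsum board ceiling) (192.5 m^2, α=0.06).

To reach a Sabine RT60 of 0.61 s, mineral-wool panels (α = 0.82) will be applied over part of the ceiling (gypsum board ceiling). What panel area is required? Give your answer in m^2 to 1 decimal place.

68.8

Total absorption A₁ = 192.5·0.09 + 188.1·0.46 + 192.5·0.06
  = 17.325 + 86.526 + 11.550 = 115.401 m^2 sabins.
Required A₂ = 0.161·635.25/0.61 = 167.664 sabins.
Absorption to add: 167.664 − 115.401 = 52.263 sabins.
Each m^2 of panel replacing the ceiling (gypsum board ceiling) adds (0.82 − 0.06) = 0.76 sabins.
Panel area = 52.263 / 0.76 = 68.8 m^2.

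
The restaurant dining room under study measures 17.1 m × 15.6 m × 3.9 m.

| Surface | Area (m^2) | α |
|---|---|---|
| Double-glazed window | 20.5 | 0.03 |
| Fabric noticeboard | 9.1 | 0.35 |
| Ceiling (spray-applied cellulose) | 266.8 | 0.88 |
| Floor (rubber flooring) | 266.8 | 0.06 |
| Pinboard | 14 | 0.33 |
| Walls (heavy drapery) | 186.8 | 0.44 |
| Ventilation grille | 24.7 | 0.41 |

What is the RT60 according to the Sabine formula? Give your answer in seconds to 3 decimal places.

0.476 sec

A = Σ Sᵢαᵢ = 20.5*0.03 + 9.1*0.35 + 266.8*0.88 + 266.8*0.06 + 14*0.33 + 186.8*0.44 + 24.7*0.41 = 351.531 sabins.
Room volume: 1040.364 m³.
T = 0.161 V/A = 0.161·1040.364/351.531 = 0.476 s.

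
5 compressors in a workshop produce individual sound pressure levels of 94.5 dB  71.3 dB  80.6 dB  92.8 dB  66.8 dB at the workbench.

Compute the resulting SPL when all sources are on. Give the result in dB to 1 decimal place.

96.9 dB

Converting to relative power and adding: 10^(94.5/10) + 10^(71.3/10) + 10^(80.6/10) + 10^(92.8/10) + 10^(66.8/10) = 4.857e+09.
Back to dB: 10·log₁₀ Σ = 96.9 dB.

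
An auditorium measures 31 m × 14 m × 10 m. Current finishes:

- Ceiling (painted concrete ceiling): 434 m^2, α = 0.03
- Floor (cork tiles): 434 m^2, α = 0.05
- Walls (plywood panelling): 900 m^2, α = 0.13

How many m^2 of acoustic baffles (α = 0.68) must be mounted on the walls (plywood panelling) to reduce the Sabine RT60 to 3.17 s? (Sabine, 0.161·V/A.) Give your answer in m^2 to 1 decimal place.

Summing Sᵢαᵢ: 13.020 + 21.700 + 117.000 → A₁ = 151.720 sabins.
Required A₂ = 0.161·4340/3.17 = 220.423 sabins.
ΔA needed = 220.423 − 151.720 = 68.703 sabins.
Net gain per m^2: Δα = 0.68 − 0.13 = 0.55.
Area = ΔA/Δα = 68.703/0.55 = 124.9 m^2.

124.9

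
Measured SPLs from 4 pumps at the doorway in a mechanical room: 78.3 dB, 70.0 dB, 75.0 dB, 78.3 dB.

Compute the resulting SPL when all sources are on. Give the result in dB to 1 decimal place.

Converting to relative power and adding: 10^(78.3/10) + 10^(70.0/10) + 10^(75.0/10) + 10^(78.3/10) = 1.768e+08.
Back to dB: 10·log₁₀ Σ = 82.5 dB.

82.5 dB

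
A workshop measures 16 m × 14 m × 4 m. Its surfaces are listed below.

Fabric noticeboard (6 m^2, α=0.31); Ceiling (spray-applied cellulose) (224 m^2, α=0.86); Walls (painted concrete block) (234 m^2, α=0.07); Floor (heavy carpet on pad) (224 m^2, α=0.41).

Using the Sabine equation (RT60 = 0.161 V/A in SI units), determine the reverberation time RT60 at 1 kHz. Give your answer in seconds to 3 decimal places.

A = Σ Sᵢαᵢ = 6×0.31 + 224×0.86 + 234×0.07 + 224×0.41 = 302.720 sabins.
V = 16·14·4 = 896 m³.
T = 0.161 V/A = 0.161·896/302.720 = 0.477 s.

0.477 s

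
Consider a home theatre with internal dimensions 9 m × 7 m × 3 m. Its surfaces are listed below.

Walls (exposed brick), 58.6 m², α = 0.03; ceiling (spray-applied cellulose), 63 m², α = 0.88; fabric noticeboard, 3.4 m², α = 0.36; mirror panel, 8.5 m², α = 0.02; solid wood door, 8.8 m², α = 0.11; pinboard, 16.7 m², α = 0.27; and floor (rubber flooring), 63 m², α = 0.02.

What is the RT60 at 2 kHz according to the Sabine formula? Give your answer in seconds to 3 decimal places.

Total absorption A = 58.6*0.03 + 63*0.88 + 3.4*0.36 + 8.5*0.02 + 8.8*0.11 + 16.7*0.27 + 63*0.02
  = 1.758 + 55.440 + 1.224 + 0.170 + 0.968 + 4.509 + 1.260 = 65.329 m² sabins.
V = 9·7·3 = 189 m³.
Sabine: RT60 = 0.161 × 189 / 65.329 = 0.466 s.

0.466 seconds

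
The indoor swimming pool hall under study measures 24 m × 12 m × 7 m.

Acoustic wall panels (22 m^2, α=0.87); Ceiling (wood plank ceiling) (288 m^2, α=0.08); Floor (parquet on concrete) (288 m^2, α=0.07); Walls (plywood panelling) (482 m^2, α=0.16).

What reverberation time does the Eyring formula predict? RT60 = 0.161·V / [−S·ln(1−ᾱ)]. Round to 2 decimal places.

2.17 seconds

Total surface area S = 22 + 288 + 288 + 482 = 1080.0 m^2.
Σ(Sᵢαᵢ) = 22·0.87 + 288·0.08 + 288·0.07 + 482·0.16 = 139.460.
ᾱ = 139.460 / 1080.0 = 0.1291.
Eyring denominator: −S ln(1−ᾱ) = 149.286.
V = 24 × 12 × 7 = 2016 m³.
T = 0.161·V/[−S·ln(1−ᾱ)] = 0.161·2016/149.286 = 2.17 s.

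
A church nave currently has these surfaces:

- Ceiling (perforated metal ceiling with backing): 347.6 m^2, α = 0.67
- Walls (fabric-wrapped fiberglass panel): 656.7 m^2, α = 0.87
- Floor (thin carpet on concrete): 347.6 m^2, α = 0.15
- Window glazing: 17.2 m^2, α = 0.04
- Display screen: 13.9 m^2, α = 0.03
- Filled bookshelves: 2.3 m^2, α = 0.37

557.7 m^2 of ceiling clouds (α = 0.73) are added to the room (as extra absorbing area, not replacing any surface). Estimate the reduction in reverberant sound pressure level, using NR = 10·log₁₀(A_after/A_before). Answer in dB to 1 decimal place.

1.7 dB

Total absorption A_before = 347.6*0.67 + 656.7*0.87 + 347.6*0.15 + 17.2*0.04 + 13.9*0.03 + 2.3*0.37
  = 232.892 + 571.329 + 52.140 + 0.688 + 0.417 + 0.851 = 858.317 m^2 sabins.
Added absorption = 557.7 × 0.73 = 407.121 sabins.
A_after = 858.317 + 407.121 = 1265.438 sabins.
Reduction = 10 log₁₀(A_after/A_before) = 10 log₁₀(1.4743) = 1.7 dB.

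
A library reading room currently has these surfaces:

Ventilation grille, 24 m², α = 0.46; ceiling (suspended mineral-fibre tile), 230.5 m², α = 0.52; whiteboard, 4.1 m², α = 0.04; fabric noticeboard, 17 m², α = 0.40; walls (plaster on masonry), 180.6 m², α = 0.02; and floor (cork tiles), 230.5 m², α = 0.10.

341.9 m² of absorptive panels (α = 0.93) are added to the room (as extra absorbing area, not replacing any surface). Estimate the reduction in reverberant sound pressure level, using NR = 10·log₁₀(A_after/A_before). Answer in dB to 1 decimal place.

4.7 dB

A_before = Σ Sᵢαᵢ = 24·0.46 + 230.5·0.52 + 4.1·0.04 + 17·0.40 + 180.6·0.02 + 230.5·0.10 = 164.526 sabins.
Treatment contributes 341.9·0.93 = 317.967 sabins.
New total A_after = 482.493 sabins.
Reduction = 10 log₁₀(A_after/A_before) = 10 log₁₀(2.9326) = 4.7 dB.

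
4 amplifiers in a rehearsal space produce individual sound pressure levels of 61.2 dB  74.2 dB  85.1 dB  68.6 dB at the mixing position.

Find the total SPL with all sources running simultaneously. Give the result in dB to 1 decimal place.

85.5 dB

Sum in the linear (power) domain: Σ 10^(Lᵢ/10) = 10^(61.2/10) + 10^(74.2/10) + 10^(85.1/10) + 10^(68.6/10) = 3.585e+08.
L_total = 10·log₁₀(3.585e+08) = 85.5 dB.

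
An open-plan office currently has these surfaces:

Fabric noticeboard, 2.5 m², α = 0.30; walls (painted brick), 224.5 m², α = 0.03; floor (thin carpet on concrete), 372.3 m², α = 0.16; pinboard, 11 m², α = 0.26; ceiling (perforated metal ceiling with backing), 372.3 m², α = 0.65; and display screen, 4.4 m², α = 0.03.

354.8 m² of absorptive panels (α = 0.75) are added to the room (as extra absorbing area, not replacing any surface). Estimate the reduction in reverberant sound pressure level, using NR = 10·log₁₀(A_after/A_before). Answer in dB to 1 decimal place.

2.7 dB

A_before = Σ Sᵢαᵢ = 2.5·0.30 + 224.5·0.03 + 372.3·0.16 + 11·0.26 + 372.3·0.65 + 4.4·0.03 = 312.040 sabins.
Treatment contributes 354.8·0.75 = 266.100 sabins.
New total A_after = 578.140 sabins.
NR = 10·log₁₀(578.140/312.040) = 2.7 dB.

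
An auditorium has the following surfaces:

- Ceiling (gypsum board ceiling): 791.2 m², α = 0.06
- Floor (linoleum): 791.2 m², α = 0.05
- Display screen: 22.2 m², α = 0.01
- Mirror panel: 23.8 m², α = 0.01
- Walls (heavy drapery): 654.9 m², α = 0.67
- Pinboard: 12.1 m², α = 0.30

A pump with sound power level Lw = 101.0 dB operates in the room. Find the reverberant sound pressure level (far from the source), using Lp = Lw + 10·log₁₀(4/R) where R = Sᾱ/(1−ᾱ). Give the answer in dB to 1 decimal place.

Σ(Sᵢαᵢ) = 791.2·0.06 + 791.2·0.05 + 22.2·0.01 + 23.8·0.01 + 654.9·0.67 + 12.1·0.30 = 529.905; total area S = 2295.4 m².
ᾱ = 529.905/2295.4 = 0.2309; R = Sᾱ/(1−ᾱ) = 529.905/(1−0.2309) = 688.994 m².
Lp = Lw + 10 log₁₀(4/R) = 101.0 -22.36 = 78.6 dB.

78.6 dB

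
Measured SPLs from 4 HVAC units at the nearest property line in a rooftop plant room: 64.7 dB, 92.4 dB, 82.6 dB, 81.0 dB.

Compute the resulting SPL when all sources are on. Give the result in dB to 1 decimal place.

Converting to relative power and adding: 10^(64.7/10) + 10^(92.4/10) + 10^(82.6/10) + 10^(81.0/10) = 2.049e+09.
Back to dB: 10·log₁₀ Σ = 93.1 dB.

93.1 dB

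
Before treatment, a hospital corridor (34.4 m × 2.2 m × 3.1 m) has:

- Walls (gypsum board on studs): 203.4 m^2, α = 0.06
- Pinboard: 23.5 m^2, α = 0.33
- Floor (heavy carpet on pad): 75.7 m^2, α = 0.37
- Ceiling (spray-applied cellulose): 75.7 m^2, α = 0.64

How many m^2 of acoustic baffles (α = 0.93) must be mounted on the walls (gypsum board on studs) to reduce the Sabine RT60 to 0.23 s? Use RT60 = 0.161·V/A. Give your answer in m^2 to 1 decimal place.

77.9

A₁ = Σ Sᵢαᵢ = 203.4·0.06 + 23.5·0.33 + 75.7·0.37 + 75.7·0.64 = 96.416 sabins.
Required A₂ = 0.161·234.608/0.23 = 164.226 sabins.
Absorption to add: 164.226 − 96.416 = 67.810 sabins.
Net gain per m^2: Δα = 0.93 − 0.06 = 0.87.
Panel area = 67.810 / 0.87 = 77.9 m^2.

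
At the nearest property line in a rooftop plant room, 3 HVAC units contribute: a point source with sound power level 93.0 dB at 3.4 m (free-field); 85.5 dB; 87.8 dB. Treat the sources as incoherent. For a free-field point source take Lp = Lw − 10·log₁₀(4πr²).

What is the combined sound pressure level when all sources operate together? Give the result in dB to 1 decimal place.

Source at 3.4 m: Lp = 93.0 − 10·log₁₀(4π·3.4²) = 93.0 − 10·log₁₀(145.267) = 71.4 dB.
Converting to relative power and adding: 10^(71.4/10) + 10^(85.5/10) + 10^(87.8/10) = 9.712e+08.
L_total = 10·log₁₀(9.712e+08) = 89.9 dB.

89.9 dB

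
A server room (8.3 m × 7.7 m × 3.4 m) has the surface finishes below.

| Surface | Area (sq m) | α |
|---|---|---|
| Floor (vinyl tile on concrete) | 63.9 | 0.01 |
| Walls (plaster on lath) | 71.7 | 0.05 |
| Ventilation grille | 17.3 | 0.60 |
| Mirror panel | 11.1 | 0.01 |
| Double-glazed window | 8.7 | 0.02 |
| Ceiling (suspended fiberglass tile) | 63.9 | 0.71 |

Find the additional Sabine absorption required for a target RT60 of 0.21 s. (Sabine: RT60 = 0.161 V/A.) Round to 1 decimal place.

Summing Sᵢαᵢ: 0.639 + 3.585 + 10.380 + 0.111 + 0.174 + 45.369 → A₁ = 60.258 sabins.
For T = 0.21 s, need A₂ = 0.161·V/T = 0.161·217.294/0.21 = 166.592 sabins.
Shortfall: 166.592 − 60.258 = 106.3 sabins.

106.3 sabins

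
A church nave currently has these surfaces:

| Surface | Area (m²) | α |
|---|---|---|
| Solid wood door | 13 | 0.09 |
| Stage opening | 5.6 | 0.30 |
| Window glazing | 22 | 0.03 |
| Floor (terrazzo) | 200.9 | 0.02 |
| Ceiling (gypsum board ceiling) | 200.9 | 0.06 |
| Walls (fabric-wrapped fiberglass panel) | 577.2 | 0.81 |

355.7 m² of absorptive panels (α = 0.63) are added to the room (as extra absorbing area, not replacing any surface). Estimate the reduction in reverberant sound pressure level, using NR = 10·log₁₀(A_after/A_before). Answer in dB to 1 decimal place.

1.6 dB

Equivalent absorption area: A_before = 13·0.09 + 5.6·0.30 + 22·0.03 + 200.9·0.02 + 200.9·0.06 + 577.2·0.81 = 487.114 m².
Treatment contributes 355.7·0.63 = 224.091 sabins.
New total A_after = 711.205 sabins.
NR = 10·log₁₀(711.205/487.114) = 1.6 dB.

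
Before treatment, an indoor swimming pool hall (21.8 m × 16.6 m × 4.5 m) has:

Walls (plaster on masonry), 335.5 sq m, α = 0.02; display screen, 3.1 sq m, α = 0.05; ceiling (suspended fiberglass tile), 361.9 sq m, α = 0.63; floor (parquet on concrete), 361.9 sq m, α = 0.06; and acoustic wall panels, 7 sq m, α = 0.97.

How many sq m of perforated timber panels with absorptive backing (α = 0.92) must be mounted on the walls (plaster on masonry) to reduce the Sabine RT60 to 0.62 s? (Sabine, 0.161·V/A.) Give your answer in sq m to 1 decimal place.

Equivalent absorption area: A₁ = 335.5*0.02 + 3.1*0.05 + 361.9*0.63 + 361.9*0.06 + 7*0.97 = 263.366 sq m.
Required A₂ = 0.161·1628.46/0.62 = 422.874 sabins.
ΔA needed = 422.874 − 263.366 = 159.508 sabins.
Each sq m of panel replacing the walls (plaster on masonry) adds (0.92 − 0.02) = 0.90 sabins.
Area = ΔA/Δα = 159.508/0.90 = 177.2 sq m.

177.2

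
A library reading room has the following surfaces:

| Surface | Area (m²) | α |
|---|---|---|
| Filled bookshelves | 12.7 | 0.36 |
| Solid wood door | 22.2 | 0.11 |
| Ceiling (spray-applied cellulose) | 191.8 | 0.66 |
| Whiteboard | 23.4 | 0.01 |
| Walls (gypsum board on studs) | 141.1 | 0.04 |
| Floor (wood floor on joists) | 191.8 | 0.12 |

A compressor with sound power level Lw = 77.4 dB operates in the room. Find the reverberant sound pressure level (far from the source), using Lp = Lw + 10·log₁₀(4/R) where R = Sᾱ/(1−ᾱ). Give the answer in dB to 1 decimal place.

A = 162.496 sabins; S = 583.0 m².
ᾱ = 0.2787, so room constant R = A/(1−ᾱ) = 225.282 m².
Lp = 77.4 + 10·log₁₀(4/225.282) = 77.4 + (-17.51) = 59.9 dB.

59.9 dB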